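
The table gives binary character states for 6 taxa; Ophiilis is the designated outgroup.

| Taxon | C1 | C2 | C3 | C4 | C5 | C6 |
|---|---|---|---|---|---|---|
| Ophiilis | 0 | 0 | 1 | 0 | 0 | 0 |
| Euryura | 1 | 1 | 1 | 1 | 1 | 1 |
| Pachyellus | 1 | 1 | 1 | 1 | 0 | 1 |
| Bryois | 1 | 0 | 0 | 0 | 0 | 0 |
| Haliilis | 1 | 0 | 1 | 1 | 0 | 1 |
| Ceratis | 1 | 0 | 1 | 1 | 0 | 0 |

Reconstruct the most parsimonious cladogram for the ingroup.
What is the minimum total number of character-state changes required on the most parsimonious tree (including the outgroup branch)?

6

Character polarity is set by the outgroup: the derived state is whichever differs from the outgroup's state, so for C3 the derived state is '0', and for the remaining characters it is '1'.
All ingroup taxa share the derived state '1' for C1; it defines the ingroup but does not resolve relationships within it.
C2: derived state '1' in Euryura and Pachyellus only — synapomorphy for {Euryura, Pachyellus}.
C3 (derived state '0') is unique to Bryois (autapomorphy; uninformative for grouping).
C4: derived state '1' in Ceratis, Euryura, Haliilis, and Pachyellus only — synapomorphy for {Ceratis, Euryura, Haliilis, Pachyellus}.
C5 (derived state '1') is unique to Euryura (autapomorphy; uninformative for grouping).
C6 (derived state '1') is shared by Euryura, Haliilis, and Pachyellus — a synapomorphy uniting that clade.
Most parsimonious ingroup topology: ((((Euryura,Pachyellus),Haliilis),Ceratis),Bryois).
Changes per character on this tree: C1: 1; C2: 1; C3: 1; C4: 1; C5: 1; C6: 1.
Total = 6.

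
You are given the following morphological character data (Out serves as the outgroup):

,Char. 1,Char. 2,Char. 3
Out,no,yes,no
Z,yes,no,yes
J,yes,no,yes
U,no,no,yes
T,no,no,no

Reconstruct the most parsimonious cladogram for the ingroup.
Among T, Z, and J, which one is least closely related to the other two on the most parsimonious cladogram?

Character polarity is set by the outgroup: the derived state is whichever differs from the outgroup's state, so for Char. 2 the derived state is 'no', and for the remaining characters it is 'yes'.
Only J and Z show the derived state 'yes' for Char. 1, supporting them as a clade.
Char. 2 (derived state 'no') is shared by all ingroup taxa — unites the whole ingroup.
Only J, U, and Z show the derived state 'yes' for Char. 3, supporting them as a clade.
Most parsimonious ingroup topology: (((Z,J),U),T).
Z and J share a more recent common ancestor with each other than either does with T, so T is the least closely related of the three.

T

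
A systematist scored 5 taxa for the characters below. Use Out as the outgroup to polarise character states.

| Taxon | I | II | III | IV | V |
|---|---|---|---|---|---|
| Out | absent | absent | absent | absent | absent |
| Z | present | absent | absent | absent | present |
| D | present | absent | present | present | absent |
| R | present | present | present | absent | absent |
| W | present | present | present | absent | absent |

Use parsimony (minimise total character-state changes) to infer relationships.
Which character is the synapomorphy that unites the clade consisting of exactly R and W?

The outgroup has state 'absent' for every character, so 'present' is the derived state throughout.
All ingroup taxa share the derived state 'present' for I; it defines the ingroup but does not resolve relationships within it.
Only R and W show the derived state 'present' for II, supporting them as a clade.
Only D, R, and W show the derived state 'present' for III, supporting them as a clade.
IV: derived state 'present' in D only — an autapomorphy, so it tells us nothing about relationships among taxa.
V (derived state 'present') is unique to Z (autapomorphy; uninformative for grouping).
Most parsimonious ingroup topology: (((W,R),D),Z).
The clade {R, W} is supported by II: its derived state 'present' occurs in exactly those taxa and in no other taxon (including the outgroup).

II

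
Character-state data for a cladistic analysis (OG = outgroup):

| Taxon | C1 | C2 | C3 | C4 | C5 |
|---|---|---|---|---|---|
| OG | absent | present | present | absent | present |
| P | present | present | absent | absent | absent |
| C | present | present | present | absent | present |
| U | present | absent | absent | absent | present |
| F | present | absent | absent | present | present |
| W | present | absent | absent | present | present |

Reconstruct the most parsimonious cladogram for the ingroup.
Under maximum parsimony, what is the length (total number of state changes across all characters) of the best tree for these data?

Character polarity is set by the outgroup: the derived state is whichever differs from the outgroup's state, so for C2, C3, C5 the derived state is 'absent', and for the remaining characters it is 'present'.
All ingroup taxa share the derived state 'present' for C1; it defines the ingroup but does not resolve relationships within it.
C2: derived state 'absent' in F, U, and W only — synapomorphy for {F, U, W}.
Only F, P, U, and W show the derived state 'absent' for C3, supporting them as a clade.
C4: derived state 'present' in F and W only — synapomorphy for {F, W}.
C5: derived state 'absent' in P only — an autapomorphy, so it tells us nothing about relationships among taxa.
Most parsimonious ingroup topology: ((P,(U,(F,W))),C).
Changes per character on this tree: C1: 1; C2: 1; C3: 1; C4: 1; C5: 1.
Total = 5.

5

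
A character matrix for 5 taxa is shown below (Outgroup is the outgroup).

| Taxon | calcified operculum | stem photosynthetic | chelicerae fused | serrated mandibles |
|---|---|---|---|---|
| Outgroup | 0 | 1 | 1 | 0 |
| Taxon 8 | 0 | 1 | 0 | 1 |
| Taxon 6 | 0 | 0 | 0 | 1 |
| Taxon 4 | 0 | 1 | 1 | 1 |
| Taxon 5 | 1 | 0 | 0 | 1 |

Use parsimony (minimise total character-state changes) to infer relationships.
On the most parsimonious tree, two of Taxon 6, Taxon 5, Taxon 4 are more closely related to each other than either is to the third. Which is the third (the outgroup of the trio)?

Character polarity is set by the outgroup: the derived state is whichever differs from the outgroup's state, so for stem photosynthetic, chelicerae fused the derived state is '0', and for the remaining characters it is '1'.
calcified operculum (derived state '1') is unique to Taxon 5 (autapomorphy; uninformative for grouping).
Only Taxon 5 and Taxon 6 show the derived state '0' for stem photosynthetic, supporting them as a clade.
Only Taxon 5, Taxon 6, and Taxon 8 show the derived state '0' for chelicerae fused, supporting them as a clade.
serrated mandibles (derived state '1') is shared by all ingroup taxa — unites the whole ingroup.
Most parsimonious ingroup topology: ((Taxon 8,(Taxon 6,Taxon 5)),Taxon 4).
Taxon 5 and Taxon 6 share a more recent common ancestor with each other than either does with Taxon 4, so Taxon 4 is the least closely related of the three.

Taxon 4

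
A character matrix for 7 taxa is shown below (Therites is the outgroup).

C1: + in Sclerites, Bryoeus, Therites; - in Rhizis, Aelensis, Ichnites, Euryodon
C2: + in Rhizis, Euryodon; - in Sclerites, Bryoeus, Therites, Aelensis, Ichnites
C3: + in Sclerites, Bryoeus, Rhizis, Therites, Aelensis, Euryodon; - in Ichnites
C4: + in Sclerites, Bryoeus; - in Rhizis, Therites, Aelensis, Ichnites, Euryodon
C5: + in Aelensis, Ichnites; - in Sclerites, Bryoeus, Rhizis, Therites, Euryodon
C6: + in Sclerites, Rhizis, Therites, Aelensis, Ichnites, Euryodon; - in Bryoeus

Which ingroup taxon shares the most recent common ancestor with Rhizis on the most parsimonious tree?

Euryodon

Character polarity is set by the outgroup: the derived state is whichever differs from the outgroup's state, so for C1, C3, C6 the derived state is '-', and for the remaining characters it is '+'.
C1: derived state '-' in Aelensis, Euryodon, Ichnites, and Rhizis only — synapomorphy for {Aelensis, Euryodon, Ichnites, Rhizis}.
C2: derived state '+' in Euryodon and Rhizis only — synapomorphy for {Euryodon, Rhizis}.
C3 (derived state '-') is unique to Ichnites (autapomorphy; uninformative for grouping).
C4 (derived state '+') is shared by Bryoeus and Sclerites — a synapomorphy uniting that clade.
Only Aelensis and Ichnites show the derived state '+' for C5, supporting them as a clade.
C6: derived state '-' in Bryoeus only — an autapomorphy, so it tells us nothing about relationships among taxa.
Most parsimonious ingroup topology: (((Euryodon,Rhizis),(Ichnites,Aelensis)),(Sclerites,Bryoeus)).
Rhizis and Euryodon form a cherry on this tree, so they are sister taxa.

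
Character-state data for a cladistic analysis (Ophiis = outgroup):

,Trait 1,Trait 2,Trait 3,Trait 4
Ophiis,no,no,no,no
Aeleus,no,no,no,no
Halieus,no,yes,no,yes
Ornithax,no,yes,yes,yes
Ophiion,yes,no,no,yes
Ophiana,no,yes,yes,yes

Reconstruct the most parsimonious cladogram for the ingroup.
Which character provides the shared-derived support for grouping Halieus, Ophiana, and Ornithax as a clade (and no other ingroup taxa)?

The outgroup has state 'no' for every character, so 'yes' is the derived state throughout.
Trait 1: derived state 'yes' in Ophiion only — an autapomorphy, so it tells us nothing about relationships among taxa.
Trait 2: derived state 'yes' in Halieus, Ophiana, and Ornithax only — synapomorphy for {Halieus, Ophiana, Ornithax}.
Trait 3: derived state 'yes' in Ophiana and Ornithax only — synapomorphy for {Ophiana, Ornithax}.
Trait 4 (derived state 'yes') is shared by Halieus, Ophiana, Ophiion, and Ornithax — a synapomorphy uniting that clade.
Most parsimonious ingroup topology: (Aeleus,((Halieus,(Ornithax,Ophiana)),Ophiion)).
The clade {Halieus, Ophiana, Ornithax} is supported by Trait 2: its derived state 'yes' occurs in exactly those taxa and in no other taxon (including the outgroup).

Trait 2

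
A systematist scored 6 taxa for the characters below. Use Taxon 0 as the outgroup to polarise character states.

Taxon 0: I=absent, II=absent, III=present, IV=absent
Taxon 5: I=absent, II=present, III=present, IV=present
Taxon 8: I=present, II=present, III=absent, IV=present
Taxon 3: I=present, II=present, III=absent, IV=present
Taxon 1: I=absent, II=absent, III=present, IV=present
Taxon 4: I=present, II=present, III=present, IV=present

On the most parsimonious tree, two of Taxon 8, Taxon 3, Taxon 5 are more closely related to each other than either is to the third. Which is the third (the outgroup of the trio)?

Taxon 5

Character polarity is set by the outgroup: the derived state is whichever differs from the outgroup's state, so for III the derived state is 'absent', and for the remaining characters it is 'present'.
I (derived state 'present') is shared by Taxon 3, Taxon 4, and Taxon 8 — a synapomorphy uniting that clade.
Only Taxon 3, Taxon 4, Taxon 5, and Taxon 8 show the derived state 'present' for II, supporting them as a clade.
III: derived state 'absent' in Taxon 3 and Taxon 8 only — synapomorphy for {Taxon 3, Taxon 8}.
IV (derived state 'present') is shared by all ingroup taxa — unites the whole ingroup.
Most parsimonious ingroup topology: ((Taxon 5,((Taxon 8,Taxon 3),Taxon 4)),Taxon 1).
Taxon 8 and Taxon 3 share a more recent common ancestor with each other than either does with Taxon 5, so Taxon 5 is the least closely related of the three.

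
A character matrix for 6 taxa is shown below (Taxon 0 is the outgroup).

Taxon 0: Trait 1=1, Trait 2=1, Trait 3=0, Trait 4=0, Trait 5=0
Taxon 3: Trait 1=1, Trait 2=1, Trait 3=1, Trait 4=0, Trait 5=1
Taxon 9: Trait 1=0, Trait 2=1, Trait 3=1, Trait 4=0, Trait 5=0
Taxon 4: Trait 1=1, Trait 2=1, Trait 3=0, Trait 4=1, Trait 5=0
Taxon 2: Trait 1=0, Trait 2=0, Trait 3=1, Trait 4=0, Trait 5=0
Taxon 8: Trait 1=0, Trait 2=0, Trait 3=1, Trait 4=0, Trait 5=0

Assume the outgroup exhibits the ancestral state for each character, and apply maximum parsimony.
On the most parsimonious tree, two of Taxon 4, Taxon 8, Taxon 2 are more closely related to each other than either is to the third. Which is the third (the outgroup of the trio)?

Taxon 4

Character polarity is set by the outgroup: the derived state is whichever differs from the outgroup's state, so for Trait 1, Trait 2 the derived state is '0', and for the remaining characters it is '1'.
Trait 1 (derived state '0') is shared by Taxon 2, Taxon 8, and Taxon 9 — a synapomorphy uniting that clade.
Only Taxon 2 and Taxon 8 show the derived state '0' for Trait 2, supporting them as a clade.
Only Taxon 2, Taxon 3, Taxon 8, and Taxon 9 show the derived state '1' for Trait 3, supporting them as a clade.
Trait 4 (derived state '1') is unique to Taxon 4 (autapomorphy; uninformative for grouping).
Trait 5: derived state '1' in Taxon 3 only — an autapomorphy, so it tells us nothing about relationships among taxa.
Most parsimonious ingroup topology: ((Taxon 3,(Taxon 9,(Taxon 2,Taxon 8))),Taxon 4).
Taxon 2 and Taxon 8 share a more recent common ancestor with each other than either does with Taxon 4, so Taxon 4 is the least closely related of the three.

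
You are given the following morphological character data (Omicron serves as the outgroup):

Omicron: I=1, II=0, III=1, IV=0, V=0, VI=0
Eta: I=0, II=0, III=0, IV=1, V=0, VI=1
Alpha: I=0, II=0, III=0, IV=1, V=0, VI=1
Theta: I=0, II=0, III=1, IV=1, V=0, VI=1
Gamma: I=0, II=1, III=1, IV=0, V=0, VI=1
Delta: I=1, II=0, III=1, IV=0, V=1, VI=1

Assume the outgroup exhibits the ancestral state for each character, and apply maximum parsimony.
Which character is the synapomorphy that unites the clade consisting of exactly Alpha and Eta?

Character polarity is set by the outgroup: the derived state is whichever differs from the outgroup's state, so for I, III the derived state is '0', and for the remaining characters it is '1'.
Only Alpha, Eta, Gamma, and Theta show the derived state '0' for I, supporting them as a clade.
II (derived state '1') is unique to Gamma (autapomorphy; uninformative for grouping).
III (derived state '0') is shared by Alpha and Eta — a synapomorphy uniting that clade.
IV: derived state '1' in Alpha, Eta, and Theta only — synapomorphy for {Alpha, Eta, Theta}.
V (derived state '1') is unique to Delta (autapomorphy; uninformative for grouping).
VI (derived state '1') is shared by all ingroup taxa — unites the whole ingroup.
Most parsimonious ingroup topology: ((((Eta,Alpha),Theta),Gamma),Delta).
The clade {Alpha, Eta} is supported by III: its derived state '0' occurs in exactly those taxa and in no other taxon (including the outgroup).

III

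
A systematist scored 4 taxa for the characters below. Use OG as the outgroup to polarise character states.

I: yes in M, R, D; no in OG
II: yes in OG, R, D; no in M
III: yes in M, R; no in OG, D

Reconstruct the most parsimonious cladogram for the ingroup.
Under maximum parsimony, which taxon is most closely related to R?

Character polarity is set by the outgroup: the derived state is whichever differs from the outgroup's state, so for II the derived state is 'no', and for the remaining characters it is 'yes'.
I (derived state 'yes') is shared by all ingroup taxa — unites the whole ingroup.
II (derived state 'no') is unique to M (autapomorphy; uninformative for grouping).
III: derived state 'yes' in M and R only — synapomorphy for {M, R}.
Most parsimonious ingroup topology: ((R,M),D).
R and M form a cherry on this tree, so they are sister taxa.

M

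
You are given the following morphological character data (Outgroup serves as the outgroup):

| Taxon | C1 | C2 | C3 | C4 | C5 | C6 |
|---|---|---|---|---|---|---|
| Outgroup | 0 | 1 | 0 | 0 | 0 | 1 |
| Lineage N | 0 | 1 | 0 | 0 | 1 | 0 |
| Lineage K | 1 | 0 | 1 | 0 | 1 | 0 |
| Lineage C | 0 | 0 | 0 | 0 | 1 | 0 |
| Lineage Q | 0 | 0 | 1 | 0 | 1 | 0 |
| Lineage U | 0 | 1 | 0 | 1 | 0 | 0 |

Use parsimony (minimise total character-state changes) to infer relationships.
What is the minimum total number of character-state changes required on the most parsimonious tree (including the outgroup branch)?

6

Character polarity is set by the outgroup: the derived state is whichever differs from the outgroup's state, so for C2, C6 the derived state is '0', and for the remaining characters it is '1'.
C1: derived state '1' in Lineage K only — an autapomorphy, so it tells us nothing about relationships among taxa.
C2: derived state '0' in Lineage C, Lineage K, and Lineage Q only — synapomorphy for {Lineage C, Lineage K, Lineage Q}.
C3 (derived state '1') is shared by Lineage K and Lineage Q — a synapomorphy uniting that clade.
C4: derived state '1' in Lineage U only — an autapomorphy, so it tells us nothing about relationships among taxa.
C5 (derived state '1') is shared by Lineage C, Lineage K, Lineage N, and Lineage Q — a synapomorphy uniting that clade.
C6 (derived state '0') is shared by all ingroup taxa — unites the whole ingroup.
Most parsimonious ingroup topology: ((Lineage N,((Lineage K,Lineage Q),Lineage C)),Lineage U).
Changes per character on this tree: C1: 1; C2: 1; C3: 1; C4: 1; C5: 1; C6: 1.
Total = 6.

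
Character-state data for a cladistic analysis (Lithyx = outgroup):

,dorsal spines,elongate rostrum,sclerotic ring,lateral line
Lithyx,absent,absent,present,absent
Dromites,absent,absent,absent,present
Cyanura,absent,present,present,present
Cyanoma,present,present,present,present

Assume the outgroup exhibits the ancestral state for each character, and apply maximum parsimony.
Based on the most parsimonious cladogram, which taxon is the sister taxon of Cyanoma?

Character polarity is set by the outgroup: the derived state is whichever differs from the outgroup's state, so for sclerotic ring the derived state is 'absent', and for the remaining characters it is 'present'.
dorsal spines (derived state 'present') is unique to Cyanoma (autapomorphy; uninformative for grouping).
elongate rostrum (derived state 'present') is shared by Cyanoma and Cyanura — a synapomorphy uniting that clade.
sclerotic ring (derived state 'absent') is unique to Dromites (autapomorphy; uninformative for grouping).
All ingroup taxa share the derived state 'present' for lateral line; it defines the ingroup but does not resolve relationships within it.
Most parsimonious ingroup topology: (Dromites,(Cyanura,Cyanoma)).
Cyanoma and Cyanura form a cherry on this tree, so they are sister taxa.

Cyanura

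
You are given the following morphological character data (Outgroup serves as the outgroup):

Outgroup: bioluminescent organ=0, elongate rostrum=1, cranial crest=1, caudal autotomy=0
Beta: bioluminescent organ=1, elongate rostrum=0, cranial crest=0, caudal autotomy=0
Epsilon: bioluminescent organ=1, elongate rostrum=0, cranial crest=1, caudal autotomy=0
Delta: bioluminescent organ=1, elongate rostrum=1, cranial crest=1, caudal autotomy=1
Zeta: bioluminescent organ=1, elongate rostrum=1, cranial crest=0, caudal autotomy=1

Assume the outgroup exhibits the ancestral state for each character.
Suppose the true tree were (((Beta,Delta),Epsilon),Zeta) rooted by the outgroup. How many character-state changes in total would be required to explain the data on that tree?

Map each character onto (((Beta,Delta),Epsilon),Zeta) (rooted by Outgroup) and count the minimum state changes it requires (Fitch parsimony):
bioluminescent organ: 1; elongate rostrum: 2; cranial crest: 2; caudal autotomy: 2.
Total tree length = 7.

7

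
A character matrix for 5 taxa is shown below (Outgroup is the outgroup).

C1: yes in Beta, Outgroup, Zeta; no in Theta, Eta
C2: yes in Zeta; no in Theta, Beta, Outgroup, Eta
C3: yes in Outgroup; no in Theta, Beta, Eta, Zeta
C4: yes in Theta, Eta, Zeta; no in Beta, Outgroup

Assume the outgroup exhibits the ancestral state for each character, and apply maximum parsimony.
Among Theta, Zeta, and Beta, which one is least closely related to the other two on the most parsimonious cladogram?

Beta

Character polarity is set by the outgroup: the derived state is whichever differs from the outgroup's state, so for C1, C3 the derived state is 'no', and for the remaining characters it is 'yes'.
C1 (derived state 'no') is shared by Eta and Theta — a synapomorphy uniting that clade.
C2: derived state 'yes' in Zeta only — an autapomorphy, so it tells us nothing about relationships among taxa.
C3 (derived state 'no') is shared by all ingroup taxa — unites the whole ingroup.
Only Eta, Theta, and Zeta show the derived state 'yes' for C4, supporting them as a clade.
Most parsimonious ingroup topology: (((Theta,Eta),Zeta),Beta).
Zeta and Theta share a more recent common ancestor with each other than either does with Beta, so Beta is the least closely related of the three.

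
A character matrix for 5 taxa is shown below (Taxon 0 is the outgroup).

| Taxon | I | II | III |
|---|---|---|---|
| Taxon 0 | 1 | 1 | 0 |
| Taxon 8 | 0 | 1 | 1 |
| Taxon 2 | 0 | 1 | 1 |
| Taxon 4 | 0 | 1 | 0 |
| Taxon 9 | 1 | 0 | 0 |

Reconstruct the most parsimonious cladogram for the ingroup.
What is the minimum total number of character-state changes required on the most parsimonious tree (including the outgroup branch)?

Character polarity is set by the outgroup: the derived state is whichever differs from the outgroup's state, so for I, II the derived state is '0', and for the remaining characters it is '1'.
I: derived state '0' in Taxon 2, Taxon 4, and Taxon 8 only — synapomorphy for {Taxon 2, Taxon 4, Taxon 8}.
II (derived state '0') is unique to Taxon 9 (autapomorphy; uninformative for grouping).
III: derived state '1' in Taxon 2 and Taxon 8 only — synapomorphy for {Taxon 2, Taxon 8}.
Most parsimonious ingroup topology: (((Taxon 8,Taxon 2),Taxon 4),Taxon 9).
Changes per character on this tree: I: 1; II: 1; III: 1.
Total = 3.

3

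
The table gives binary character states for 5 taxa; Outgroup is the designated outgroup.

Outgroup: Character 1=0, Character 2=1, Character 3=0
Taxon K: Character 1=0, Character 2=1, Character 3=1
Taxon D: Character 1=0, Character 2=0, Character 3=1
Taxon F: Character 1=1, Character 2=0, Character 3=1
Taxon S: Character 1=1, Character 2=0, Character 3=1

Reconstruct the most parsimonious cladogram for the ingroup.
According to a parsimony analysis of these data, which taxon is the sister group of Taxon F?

Taxon S

Character polarity is set by the outgroup: the derived state is whichever differs from the outgroup's state, so for Character 2 the derived state is '0', and for the remaining characters it is '1'.
Character 1 (derived state '1') is shared by Taxon F and Taxon S — a synapomorphy uniting that clade.
Character 2 (derived state '0') is shared by Taxon D, Taxon F, and Taxon S — a synapomorphy uniting that clade.
Character 3 (derived state '1') is shared by all ingroup taxa — unites the whole ingroup.
Most parsimonious ingroup topology: (Taxon K,(Taxon D,(Taxon F,Taxon S))).
Taxon F and Taxon S form a cherry on this tree, so they are sister taxa.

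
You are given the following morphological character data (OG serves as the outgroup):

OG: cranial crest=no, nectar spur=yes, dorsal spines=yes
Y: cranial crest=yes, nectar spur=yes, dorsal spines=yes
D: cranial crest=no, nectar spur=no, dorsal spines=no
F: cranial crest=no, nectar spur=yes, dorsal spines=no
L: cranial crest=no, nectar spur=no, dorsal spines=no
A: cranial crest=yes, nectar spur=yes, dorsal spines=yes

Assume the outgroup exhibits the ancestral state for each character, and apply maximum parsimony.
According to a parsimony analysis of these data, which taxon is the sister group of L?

Character polarity is set by the outgroup: the derived state is whichever differs from the outgroup's state, so for nectar spur, dorsal spines the derived state is 'no', and for the remaining characters it is 'yes'.
Only A and Y show the derived state 'yes' for cranial crest, supporting them as a clade.
nectar spur (derived state 'no') is shared by D and L — a synapomorphy uniting that clade.
Only D, F, and L show the derived state 'no' for dorsal spines, supporting them as a clade.
Most parsimonious ingroup topology: ((Y,A),((D,L),F)).
L and D form a cherry on this tree, so they are sister taxa.

D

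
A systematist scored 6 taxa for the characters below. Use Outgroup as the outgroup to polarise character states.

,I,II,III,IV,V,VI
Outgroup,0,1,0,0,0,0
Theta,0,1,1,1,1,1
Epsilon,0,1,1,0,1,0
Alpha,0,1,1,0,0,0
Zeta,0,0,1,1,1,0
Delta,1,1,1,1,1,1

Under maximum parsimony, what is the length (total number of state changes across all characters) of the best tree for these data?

Character polarity is set by the outgroup: the derived state is whichever differs from the outgroup's state, so for II the derived state is '0', and for the remaining characters it is '1'.
I: derived state '1' in Delta only — an autapomorphy, so it tells us nothing about relationships among taxa.
II (derived state '0') is unique to Zeta (autapomorphy; uninformative for grouping).
All ingroup taxa share the derived state '1' for III; it defines the ingroup but does not resolve relationships within it.
Only Delta, Theta, and Zeta show the derived state '1' for IV, supporting them as a clade.
V (derived state '1') is shared by Delta, Epsilon, Theta, and Zeta — a synapomorphy uniting that clade.
VI: derived state '1' in Delta and Theta only — synapomorphy for {Delta, Theta}.
Most parsimonious ingroup topology: (((Zeta,(Theta,Delta)),Epsilon),Alpha).
Changes per character on this tree: I: 1; II: 1; III: 1; IV: 1; V: 1; VI: 1.
Total = 6.

6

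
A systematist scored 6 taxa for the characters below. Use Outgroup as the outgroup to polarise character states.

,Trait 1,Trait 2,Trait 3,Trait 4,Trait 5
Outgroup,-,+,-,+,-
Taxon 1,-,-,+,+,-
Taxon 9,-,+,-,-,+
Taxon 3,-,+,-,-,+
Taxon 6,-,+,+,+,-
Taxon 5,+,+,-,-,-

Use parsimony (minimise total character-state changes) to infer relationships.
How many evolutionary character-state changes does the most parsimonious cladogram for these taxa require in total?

Character polarity is set by the outgroup: the derived state is whichever differs from the outgroup's state, so for Trait 2, Trait 4 the derived state is '-', and for the remaining characters it is '+'.
Trait 1 (derived state '+') is unique to Taxon 5 (autapomorphy; uninformative for grouping).
Trait 2 (derived state '-') is unique to Taxon 1 (autapomorphy; uninformative for grouping).
Trait 3 (derived state '+') is shared by Taxon 1 and Taxon 6 — a synapomorphy uniting that clade.
Trait 4: derived state '-' in Taxon 3, Taxon 5, and Taxon 9 only — synapomorphy for {Taxon 3, Taxon 5, Taxon 9}.
Only Taxon 3 and Taxon 9 show the derived state '+' for Trait 5, supporting them as a clade.
Most parsimonious ingroup topology: ((Taxon 1,Taxon 6),((Taxon 9,Taxon 3),Taxon 5)).
Changes per character on this tree: Trait 1: 1; Trait 2: 1; Trait 3: 1; Trait 4: 1; Trait 5: 1.
Total = 5.

5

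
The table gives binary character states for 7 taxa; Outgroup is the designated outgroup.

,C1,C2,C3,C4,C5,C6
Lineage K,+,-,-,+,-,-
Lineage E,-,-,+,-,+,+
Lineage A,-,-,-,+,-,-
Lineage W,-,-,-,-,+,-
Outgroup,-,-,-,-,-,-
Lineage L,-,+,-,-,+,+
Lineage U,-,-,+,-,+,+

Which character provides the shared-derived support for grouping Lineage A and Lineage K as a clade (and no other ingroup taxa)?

C4

The outgroup has state '-' for every character, so '+' is the derived state throughout.
C1: derived state '+' in Lineage K only — an autapomorphy, so it tells us nothing about relationships among taxa.
C2 (derived state '+') is unique to Lineage L (autapomorphy; uninformative for grouping).
Only Lineage E and Lineage U show the derived state '+' for C3, supporting them as a clade.
C4 (derived state '+') is shared by Lineage A and Lineage K — a synapomorphy uniting that clade.
Only Lineage E, Lineage L, Lineage U, and Lineage W show the derived state '+' for C5, supporting them as a clade.
C6 (derived state '+') is shared by Lineage E, Lineage L, and Lineage U — a synapomorphy uniting that clade.
Most parsimonious ingroup topology: ((Lineage W,((Lineage E,Lineage U),Lineage L)),(Lineage A,Lineage K)).
The clade {Lineage A, Lineage K} is supported by C4: its derived state '+' occurs in exactly those taxa and in no other taxon (including the outgroup).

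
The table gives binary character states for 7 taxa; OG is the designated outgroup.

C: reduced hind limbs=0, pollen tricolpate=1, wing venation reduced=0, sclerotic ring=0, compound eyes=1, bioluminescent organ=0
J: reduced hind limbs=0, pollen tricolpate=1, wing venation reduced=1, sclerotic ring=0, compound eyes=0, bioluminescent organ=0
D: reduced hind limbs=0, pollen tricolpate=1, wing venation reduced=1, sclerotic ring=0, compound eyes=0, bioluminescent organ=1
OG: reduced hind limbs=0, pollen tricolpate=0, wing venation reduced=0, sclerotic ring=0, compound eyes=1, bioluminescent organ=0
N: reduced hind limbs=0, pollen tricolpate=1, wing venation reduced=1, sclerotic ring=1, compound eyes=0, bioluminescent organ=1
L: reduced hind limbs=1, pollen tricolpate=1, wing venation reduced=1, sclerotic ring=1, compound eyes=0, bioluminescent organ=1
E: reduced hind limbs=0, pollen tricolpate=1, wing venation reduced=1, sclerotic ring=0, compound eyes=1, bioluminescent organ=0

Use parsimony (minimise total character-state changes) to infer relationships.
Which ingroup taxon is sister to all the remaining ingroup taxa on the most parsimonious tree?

Character polarity is set by the outgroup: the derived state is whichever differs from the outgroup's state, so for compound eyes the derived state is '0', and for the remaining characters it is '1'.
reduced hind limbs (derived state '1') is unique to L (autapomorphy; uninformative for grouping).
All ingroup taxa share the derived state '1' for pollen tricolpate; it defines the ingroup but does not resolve relationships within it.
wing venation reduced: derived state '1' in D, E, J, L, and N only — synapomorphy for {D, E, J, L, N}.
Only L and N show the derived state '1' for sclerotic ring, supporting them as a clade.
compound eyes (derived state '0') is shared by D, J, L, and N — a synapomorphy uniting that clade.
Only D, L, and N show the derived state '1' for bioluminescent organ, supporting them as a clade.
Most parsimonious ingroup topology: ((E,((D,(N,L)),J)),C).
C is sister to the clade containing all other ingroup taxa, so it is the earliest-diverging (most basal) ingroup lineage.

C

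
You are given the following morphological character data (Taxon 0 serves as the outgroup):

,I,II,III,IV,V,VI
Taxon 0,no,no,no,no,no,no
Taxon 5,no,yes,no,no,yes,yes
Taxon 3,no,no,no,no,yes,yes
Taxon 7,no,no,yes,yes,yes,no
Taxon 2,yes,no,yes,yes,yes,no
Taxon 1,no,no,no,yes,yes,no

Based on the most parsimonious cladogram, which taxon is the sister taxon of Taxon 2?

The outgroup has state 'no' for every character, so 'yes' is the derived state throughout.
I: derived state 'yes' in Taxon 2 only — an autapomorphy, so it tells us nothing about relationships among taxa.
II: derived state 'yes' in Taxon 5 only — an autapomorphy, so it tells us nothing about relationships among taxa.
Only Taxon 2 and Taxon 7 show the derived state 'yes' for III, supporting them as a clade.
Only Taxon 1, Taxon 2, and Taxon 7 show the derived state 'yes' for IV, supporting them as a clade.
V (derived state 'yes') is shared by all ingroup taxa — unites the whole ingroup.
Only Taxon 3 and Taxon 5 show the derived state 'yes' for VI, supporting them as a clade.
Most parsimonious ingroup topology: ((Taxon 5,Taxon 3),((Taxon 7,Taxon 2),Taxon 1)).
Taxon 2 and Taxon 7 form a cherry on this tree, so they are sister taxa.

Taxon 7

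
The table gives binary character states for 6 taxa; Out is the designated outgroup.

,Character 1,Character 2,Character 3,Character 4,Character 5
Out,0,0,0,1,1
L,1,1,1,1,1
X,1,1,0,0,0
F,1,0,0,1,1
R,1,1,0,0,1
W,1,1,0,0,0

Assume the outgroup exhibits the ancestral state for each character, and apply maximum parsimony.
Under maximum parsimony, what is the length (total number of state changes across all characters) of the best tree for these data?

5

Character polarity is set by the outgroup: the derived state is whichever differs from the outgroup's state, so for Character 4, Character 5 the derived state is '0', and for the remaining characters it is '1'.
All ingroup taxa share the derived state '1' for Character 1; it defines the ingroup but does not resolve relationships within it.
Character 2: derived state '1' in L, R, W, and X only — synapomorphy for {L, R, W, X}.
Character 3: derived state '1' in L only — an autapomorphy, so it tells us nothing about relationships among taxa.
Character 4: derived state '0' in R, W, and X only — synapomorphy for {R, W, X}.
Only W and X show the derived state '0' for Character 5, supporting them as a clade.
Most parsimonious ingroup topology: ((L,((X,W),R)),F).
Changes per character on this tree: Character 1: 1; Character 2: 1; Character 3: 1; Character 4: 1; Character 5: 1.
Total = 5.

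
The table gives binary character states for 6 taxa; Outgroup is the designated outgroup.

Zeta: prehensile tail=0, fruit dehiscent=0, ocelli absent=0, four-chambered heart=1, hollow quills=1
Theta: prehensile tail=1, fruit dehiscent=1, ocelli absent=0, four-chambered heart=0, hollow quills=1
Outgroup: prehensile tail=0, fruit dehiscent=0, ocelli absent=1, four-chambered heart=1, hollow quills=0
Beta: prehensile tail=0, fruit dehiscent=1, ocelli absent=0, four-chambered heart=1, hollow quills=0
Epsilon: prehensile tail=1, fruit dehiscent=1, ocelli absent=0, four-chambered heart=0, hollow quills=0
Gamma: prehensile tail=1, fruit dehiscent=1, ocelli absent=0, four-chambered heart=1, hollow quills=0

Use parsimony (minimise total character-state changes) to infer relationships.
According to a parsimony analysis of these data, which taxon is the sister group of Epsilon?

Theta

Character polarity is set by the outgroup: the derived state is whichever differs from the outgroup's state, so for ocelli absent, four-chambered heart the derived state is '0', and for the remaining characters it is '1'.
prehensile tail: derived state '1' in Epsilon, Gamma, and Theta only — synapomorphy for {Epsilon, Gamma, Theta}.
fruit dehiscent (derived state '1') is shared by Beta, Epsilon, Gamma, and Theta — a synapomorphy uniting that clade.
All ingroup taxa share the derived state '0' for ocelli absent; it defines the ingroup but does not resolve relationships within it.
Only Epsilon and Theta show the derived state '0' for four-chambered heart, supporting them as a clade.
hollow quills groups Theta and Zeta, which is incompatible with the clades supported by the remaining characters; treating it as convergent (homoplasy) costs fewer steps than any alternative tree.
Most parsimonious ingroup topology: (((Gamma,(Epsilon,Theta)),Beta),Zeta).
Epsilon and Theta form a cherry on this tree, so they are sister taxa.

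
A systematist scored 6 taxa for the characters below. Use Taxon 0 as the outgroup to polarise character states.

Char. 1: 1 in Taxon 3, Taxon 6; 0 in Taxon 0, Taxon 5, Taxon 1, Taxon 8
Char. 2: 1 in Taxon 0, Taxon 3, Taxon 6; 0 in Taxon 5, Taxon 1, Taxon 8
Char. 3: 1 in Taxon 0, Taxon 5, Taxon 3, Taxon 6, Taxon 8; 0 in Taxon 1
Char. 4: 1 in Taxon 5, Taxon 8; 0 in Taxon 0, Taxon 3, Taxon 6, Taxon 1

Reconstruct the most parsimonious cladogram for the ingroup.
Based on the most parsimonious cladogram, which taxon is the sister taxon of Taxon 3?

Taxon 6

Character polarity is set by the outgroup: the derived state is whichever differs from the outgroup's state, so for Char. 2, Char. 3 the derived state is '0', and for the remaining characters it is '1'.
Char. 1: derived state '1' in Taxon 3 and Taxon 6 only — synapomorphy for {Taxon 3, Taxon 6}.
Only Taxon 1, Taxon 5, and Taxon 8 show the derived state '0' for Char. 2, supporting them as a clade.
Char. 3: derived state '0' in Taxon 1 only — an autapomorphy, so it tells us nothing about relationships among taxa.
Char. 4: derived state '1' in Taxon 5 and Taxon 8 only — synapomorphy for {Taxon 5, Taxon 8}.
Most parsimonious ingroup topology: (((Taxon 5,Taxon 8),Taxon 1),(Taxon 3,Taxon 6)).
Taxon 3 and Taxon 6 form a cherry on this tree, so they are sister taxa.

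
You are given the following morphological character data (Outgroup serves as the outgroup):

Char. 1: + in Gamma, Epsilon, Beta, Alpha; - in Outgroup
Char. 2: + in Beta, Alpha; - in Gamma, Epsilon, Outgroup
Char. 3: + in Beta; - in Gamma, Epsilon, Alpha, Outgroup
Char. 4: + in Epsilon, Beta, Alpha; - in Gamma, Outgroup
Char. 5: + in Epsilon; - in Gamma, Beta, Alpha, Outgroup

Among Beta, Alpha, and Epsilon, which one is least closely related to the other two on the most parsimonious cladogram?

The outgroup has state '-' for every character, so '+' is the derived state throughout.
Char. 1 (derived state '+') is shared by all ingroup taxa — unites the whole ingroup.
Char. 2 (derived state '+') is shared by Alpha and Beta — a synapomorphy uniting that clade.
Char. 3 (derived state '+') is unique to Beta (autapomorphy; uninformative for grouping).
Char. 4 (derived state '+') is shared by Alpha, Beta, and Epsilon — a synapomorphy uniting that clade.
Char. 5 (derived state '+') is unique to Epsilon (autapomorphy; uninformative for grouping).
Most parsimonious ingroup topology: (((Beta,Alpha),Epsilon),Gamma).
Beta and Alpha share a more recent common ancestor with each other than either does with Epsilon, so Epsilon is the least closely related of the three.

Epsilon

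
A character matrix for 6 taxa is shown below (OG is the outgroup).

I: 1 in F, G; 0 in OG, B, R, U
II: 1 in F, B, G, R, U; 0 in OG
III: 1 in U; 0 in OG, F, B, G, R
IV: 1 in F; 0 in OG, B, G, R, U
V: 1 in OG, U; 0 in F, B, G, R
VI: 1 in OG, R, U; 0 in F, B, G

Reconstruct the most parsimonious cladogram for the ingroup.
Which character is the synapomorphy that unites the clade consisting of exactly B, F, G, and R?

Character polarity is set by the outgroup: the derived state is whichever differs from the outgroup's state, so for V, VI the derived state is '0', and for the remaining characters it is '1'.
I (derived state '1') is shared by F and G — a synapomorphy uniting that clade.
II (derived state '1') is shared by all ingroup taxa — unites the whole ingroup.
III (derived state '1') is unique to U (autapomorphy; uninformative for grouping).
IV: derived state '1' in F only — an autapomorphy, so it tells us nothing about relationships among taxa.
Only B, F, G, and R show the derived state '0' for V, supporting them as a clade.
VI (derived state '0') is shared by B, F, and G — a synapomorphy uniting that clade.
Most parsimonious ingroup topology: ((((F,G),B),R),U).
The clade {B, F, G, R} is supported by V: its derived state '0' occurs in exactly those taxa and in no other taxon (including the outgroup).

V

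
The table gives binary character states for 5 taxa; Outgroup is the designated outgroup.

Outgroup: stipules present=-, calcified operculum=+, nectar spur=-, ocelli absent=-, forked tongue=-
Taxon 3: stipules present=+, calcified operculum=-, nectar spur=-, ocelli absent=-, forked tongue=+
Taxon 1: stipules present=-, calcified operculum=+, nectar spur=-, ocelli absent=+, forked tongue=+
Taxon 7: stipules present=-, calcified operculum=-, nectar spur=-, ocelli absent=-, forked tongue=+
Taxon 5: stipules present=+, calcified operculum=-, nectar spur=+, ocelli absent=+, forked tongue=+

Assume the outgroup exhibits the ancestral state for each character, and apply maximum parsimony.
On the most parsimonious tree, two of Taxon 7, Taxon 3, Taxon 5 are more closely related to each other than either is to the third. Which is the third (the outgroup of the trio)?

Character polarity is set by the outgroup: the derived state is whichever differs from the outgroup's state, so for calcified operculum the derived state is '-', and for the remaining characters it is '+'.
Only Taxon 3 and Taxon 5 show the derived state '+' for stipules present, supporting them as a clade.
Only Taxon 3, Taxon 5, and Taxon 7 show the derived state '-' for calcified operculum, supporting them as a clade.
nectar spur (derived state '+') is unique to Taxon 5 (autapomorphy; uninformative for grouping).
ocelli absent (state '+') occurs in Taxon 1 and Taxon 5 but conflicts with the nesting implied by the other characters — most parsimoniously interpreted as homoplasy.
All ingroup taxa share the derived state '+' for forked tongue; it defines the ingroup but does not resolve relationships within it.
Most parsimonious ingroup topology: (((Taxon 3,Taxon 5),Taxon 7),Taxon 1).
Taxon 3 and Taxon 5 share a more recent common ancestor with each other than either does with Taxon 7, so Taxon 7 is the least closely related of the three.

Taxon 7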